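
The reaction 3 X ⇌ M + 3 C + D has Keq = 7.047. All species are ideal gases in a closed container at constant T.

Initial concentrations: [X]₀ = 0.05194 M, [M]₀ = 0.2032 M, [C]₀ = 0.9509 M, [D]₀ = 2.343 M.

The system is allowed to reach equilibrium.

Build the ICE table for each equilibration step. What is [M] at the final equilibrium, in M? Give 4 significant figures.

Q₀ = 2921 vs Keq = 7.047 ⇒ Q>K, reverse
Step 1:
                    X           M           C           D
  Initial     0.05194      0.2032      0.9509       2.343
  Change       0.2085    -0.06948     -0.2085    -0.06948
  Equil        0.2604      0.1337      0.7424       2.274
  solve Keq expr → x = -0.06948; check Q = 7.047

[M]_eq = 0.1337 M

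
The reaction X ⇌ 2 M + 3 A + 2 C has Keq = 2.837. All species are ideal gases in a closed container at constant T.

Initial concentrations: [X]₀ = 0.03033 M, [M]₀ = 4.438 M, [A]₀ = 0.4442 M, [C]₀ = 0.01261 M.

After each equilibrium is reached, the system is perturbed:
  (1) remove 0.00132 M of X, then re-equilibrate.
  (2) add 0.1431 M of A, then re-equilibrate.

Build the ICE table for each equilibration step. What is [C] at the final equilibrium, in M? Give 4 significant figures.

[C]_eq = 0.05749 M

Q₀ = 0.00905 vs Keq = 2.837 ⇒ Q<K, forward
Step 1:
                  X         M         A         C
  I         0.03033     4.438    0.4442   0.01261
  C        -0.02608   0.05216   0.07824   0.05216
  E        0.004251      4.49    0.5224   0.06477
  solve Keq expr → x = 0.02608; check Q = 2.837
Then remove 0.00132 M of X.
Step 2:
                  X         M         A         C
  I        0.002931      4.49    0.5224   0.06477
  C       9.9216e-04 -0.001984 -0.002976 -0.001984
  E        0.003923     4.488    0.5195   0.06278
  solve Keq expr → x = -9.9216e-04; check Q = 2.837
Then add 0.1431 M of A.
Step 3:
                  X         M         A         C
  I        0.003923     4.488    0.6626   0.06278
  C        0.002645 -0.005291 -0.007936 -0.005291
  E        0.006568     4.483    0.6546   0.05749
  solve Keq expr → x = -0.002645; check Q = 2.837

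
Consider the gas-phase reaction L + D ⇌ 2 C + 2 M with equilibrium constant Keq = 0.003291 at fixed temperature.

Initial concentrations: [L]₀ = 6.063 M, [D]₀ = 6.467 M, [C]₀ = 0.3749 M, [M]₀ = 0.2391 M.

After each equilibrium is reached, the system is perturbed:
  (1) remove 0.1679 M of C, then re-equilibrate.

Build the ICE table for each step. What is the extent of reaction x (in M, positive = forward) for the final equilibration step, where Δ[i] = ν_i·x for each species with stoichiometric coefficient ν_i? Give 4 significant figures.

Q₀ = 2.0493e-04 vs Keq = 0.003291 ⇒ Q<K, forward
Step 1:
                    L           D           C           M
  I             6.063       6.467      0.3749      0.2391
  C           -0.1446     -0.1446      0.2893      0.2893
  E             5.918       6.322      0.6642      0.5284
  solve Keq expr → x = 0.1446; check Q = 0.003291
Then remove 0.1679 M of C.
Step 2:
                    L           D           C           M
  I             5.918       6.322      0.4963      0.5284
  C          -0.03919    -0.03919     0.07839     0.07839
  E             5.879       6.283      0.5746      0.6067
  solve Keq expr → x = 0.03919; check Q = 0.003291

x = 0.03919 M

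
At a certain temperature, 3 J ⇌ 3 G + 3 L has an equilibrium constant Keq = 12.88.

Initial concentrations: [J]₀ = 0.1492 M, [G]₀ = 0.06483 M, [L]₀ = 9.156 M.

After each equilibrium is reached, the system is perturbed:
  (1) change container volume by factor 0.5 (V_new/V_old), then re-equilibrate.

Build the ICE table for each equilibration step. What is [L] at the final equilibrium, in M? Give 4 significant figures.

Q₀ = 62.97 vs Keq = 12.88 ⇒ Q>K, reverse
Step 1:
                  J         G         L
  I          0.1492   0.06483     9.156
  C         0.02112  -0.02112  -0.02112
  E          0.1703   0.04371     9.135
  solve Keq expr → x = -0.007041; check Q = 12.88
Then change container volume by factor 0.5 (V_new/V_old).
Step 2:
                  J         G         L
  I          0.3406   0.08741     18.27
  C         0.03864  -0.03864  -0.03864
  E          0.3793   0.04877     18.23
  solve Keq expr → x = -0.01288; check Q = 12.88

[L]_eq = 18.23 M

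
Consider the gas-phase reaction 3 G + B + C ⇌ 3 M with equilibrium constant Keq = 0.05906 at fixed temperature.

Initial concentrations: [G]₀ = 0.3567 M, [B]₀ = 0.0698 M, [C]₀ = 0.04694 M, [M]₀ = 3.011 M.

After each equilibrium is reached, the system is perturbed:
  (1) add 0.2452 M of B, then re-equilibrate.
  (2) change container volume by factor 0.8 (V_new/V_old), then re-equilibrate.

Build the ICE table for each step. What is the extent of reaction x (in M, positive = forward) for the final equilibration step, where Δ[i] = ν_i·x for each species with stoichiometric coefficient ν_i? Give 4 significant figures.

x = 0.03548 M

Q₀ = 1.8358e+05 vs Keq = 0.05906 ⇒ Q>K, reverse
Step 1:
                    G           B           C           M
  Initial      0.3567      0.0698     0.04694       3.011
  Change        2.174      0.7246      0.7246      -2.174
  Equil         2.531      0.7944      0.7716      0.8371
  solve Keq expr → x = -0.7246; check Q = 0.05906
Then add 0.2452 M of B.
Step 2:
                    G           B           C           M
  Initial       2.531        1.04      0.7716      0.8371
  Change     -0.04946    -0.01649    -0.01649     0.04946
  Equil         2.481       1.023      0.7551      0.8866
  solve Keq expr → x = 0.01649; check Q = 0.05906
Then change container volume by factor 0.8 (V_new/V_old).
Step 3:
                    G           B           C           M
  Initial       3.101       1.279      0.9438       1.108
  Change      -0.1064    -0.03548    -0.03548      0.1064
  Equil         2.995       1.243      0.9084       1.215
  solve Keq expr → x = 0.03548; check Q = 0.05906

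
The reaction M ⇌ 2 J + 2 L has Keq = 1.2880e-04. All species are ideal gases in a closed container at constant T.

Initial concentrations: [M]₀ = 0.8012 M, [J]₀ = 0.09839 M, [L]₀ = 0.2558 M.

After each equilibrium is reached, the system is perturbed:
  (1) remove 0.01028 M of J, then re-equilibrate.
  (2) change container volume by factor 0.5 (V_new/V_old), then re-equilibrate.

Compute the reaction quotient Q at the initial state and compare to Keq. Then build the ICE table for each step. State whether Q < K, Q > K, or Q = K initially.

Q₀ = 7.9061e-04 vs Keq = 1.2880e-04 ⇒ Q>K, reverse
Step 1:
                    M           J           L
  I            0.8012     0.09839      0.2558
  C           0.02431    -0.04862    -0.04862
  E            0.8255     0.04977      0.2072
  solve Keq expr → x = -0.02431; check Q = 1.2880e-04
Then remove 0.01028 M of J.
Step 2:
                    M           J           L
  I            0.8255     0.03949      0.2072
  C         -0.004127    0.008253    0.008253
  E            0.8214     0.04774      0.2154
  solve Keq expr → x = 0.004127; check Q = 1.2880e-04
Then change container volume by factor 0.5 (V_new/V_old).
Step 3:
                    M           J           L
  I             1.643     0.09549      0.4309
  C           0.02816    -0.05632    -0.05632
  E             1.671     0.03917      0.3745
  solve Keq expr → x = -0.02816; check Q = 1.2880e-04

Q₀ = 7.9061e-04; Q > K (proceeds reverse)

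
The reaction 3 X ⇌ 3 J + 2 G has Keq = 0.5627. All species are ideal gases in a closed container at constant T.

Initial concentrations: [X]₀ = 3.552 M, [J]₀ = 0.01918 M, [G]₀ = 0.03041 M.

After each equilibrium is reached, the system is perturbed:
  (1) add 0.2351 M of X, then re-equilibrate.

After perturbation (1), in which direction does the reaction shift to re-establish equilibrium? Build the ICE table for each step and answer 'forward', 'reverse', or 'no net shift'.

Q₀ = 1.4560e-10 vs Keq = 0.5627 ⇒ Q<K, forward
Step 1:
                   X          J          G
  Initial      3.552    0.01918    0.03041
  Change      -1.557      1.557      1.038
  Equil        1.995      1.576      1.068
  solve Keq expr → x = 0.519; check Q = 0.5627
Then add 0.2351 M of X.
Step 2:
                   X          J          G
  Initial       2.23      1.576      1.068
  Change    -0.07514    0.07514    0.05009
  Equil        2.155      1.651      1.118
  solve Keq expr → x = 0.02505; check Q = 0.5627

Direction: forward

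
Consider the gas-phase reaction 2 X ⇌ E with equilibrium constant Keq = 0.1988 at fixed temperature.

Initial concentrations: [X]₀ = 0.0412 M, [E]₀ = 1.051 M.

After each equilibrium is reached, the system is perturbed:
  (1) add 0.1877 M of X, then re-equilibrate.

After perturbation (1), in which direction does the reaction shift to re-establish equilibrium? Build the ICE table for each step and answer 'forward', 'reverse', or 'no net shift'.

Direction: forward

Q₀ = 619.2 vs Keq = 0.1988 ⇒ Q>K, reverse
Step 1:
                    X           E
  Initial      0.0412       1.051
  Change        1.342     -0.6708
  Equil         1.383      0.3802
  solve Keq expr → x = -0.6708; check Q = 0.1988
Then add 0.1877 M of X.
Step 2:
                    X           E
  Initial       1.571      0.3802
  Change     -0.09977     0.04988
  Equil         1.471      0.4301
  solve Keq expr → x = 0.04988; check Q = 0.1988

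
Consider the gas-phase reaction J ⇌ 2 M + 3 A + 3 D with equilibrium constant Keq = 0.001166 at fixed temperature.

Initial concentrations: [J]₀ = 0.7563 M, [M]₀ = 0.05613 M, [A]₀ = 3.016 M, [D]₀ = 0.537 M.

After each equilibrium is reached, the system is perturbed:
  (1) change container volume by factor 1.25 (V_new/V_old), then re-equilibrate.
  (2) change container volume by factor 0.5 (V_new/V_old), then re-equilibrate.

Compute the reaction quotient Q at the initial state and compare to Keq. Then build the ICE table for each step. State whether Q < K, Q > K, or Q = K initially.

Q₀ = 0.0177 vs Keq = 0.001166 ⇒ Q>K, reverse
Step 1:
                  J         M         A         D
  I          0.7563   0.05613     3.016     0.537
  C         0.01917  -0.03833   -0.0575   -0.0575
  E          0.7755    0.0178     2.959    0.4795
  solve Keq expr → x = -0.01917; check Q = 0.001166
Then change container volume by factor 1.25 (V_new/V_old).
Step 2:
                  J         M         A         D
  I          0.6204   0.01424     2.367    0.3836
  C       -0.006969   0.01394   0.02091   0.02091
  E          0.6134   0.02817     2.388    0.4045
  solve Keq expr → x = 0.006969; check Q = 0.001166
Then change container volume by factor 0.5 (V_new/V_old).
Step 3:
                  J         M         A         D
  I           1.227   0.05635     4.775     0.809
  C         0.02519  -0.05038  -0.07557  -0.07557
  E           1.252   0.00597       4.7    0.7334
  solve Keq expr → x = -0.02519; check Q = 0.001166

Q₀ = 0.0177; Q > K (proceeds reverse)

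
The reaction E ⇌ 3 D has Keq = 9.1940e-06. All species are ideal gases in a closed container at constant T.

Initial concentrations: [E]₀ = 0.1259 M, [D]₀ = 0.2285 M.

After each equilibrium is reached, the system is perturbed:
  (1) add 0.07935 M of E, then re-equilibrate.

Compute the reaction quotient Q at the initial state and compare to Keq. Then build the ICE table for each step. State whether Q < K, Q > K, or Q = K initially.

Q₀ = 0.09476 vs Keq = 9.1940e-06 ⇒ Q>K, reverse
Step 1:
                  E         D
  I          0.1259    0.2285
  C          0.0721   -0.2163
  E           0.198   0.01221
  solve Keq expr → x = -0.0721; check Q = 9.1940e-06
Then add 0.07935 M of E.
Step 2:
                  E         D
  I          0.2773   0.01221
  C       -4.8126e-04  0.001444
  E          0.2769   0.01365
  solve Keq expr → x = 4.8126e-04; check Q = 9.1940e-06

Q₀ = 0.09476; Q > K (proceeds reverse)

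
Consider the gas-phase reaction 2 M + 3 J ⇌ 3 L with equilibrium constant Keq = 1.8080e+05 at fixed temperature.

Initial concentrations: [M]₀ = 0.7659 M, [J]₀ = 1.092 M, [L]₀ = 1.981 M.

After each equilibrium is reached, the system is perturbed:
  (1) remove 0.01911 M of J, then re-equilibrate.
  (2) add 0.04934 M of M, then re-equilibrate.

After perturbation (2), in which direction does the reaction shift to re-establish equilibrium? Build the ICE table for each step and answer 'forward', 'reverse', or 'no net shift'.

Q₀ = 10.18 vs Keq = 1.8080e+05 ⇒ Q<K, forward
Step 1:
                  M         J         L
  init       0.7659     1.092     1.981
  Δ         -0.6101   -0.9151    0.9151
  eq         0.1558    0.1769     2.896
  solve Keq expr → x = 0.305; check Q = 1.8080e+05
Then remove 0.01911 M of J.
Step 2:
                  M         J         L
  init       0.1558    0.1578     2.896
  Δ        0.008261   0.01239  -0.01239
  eq         0.1641    0.1702     2.884
  solve Keq expr → x = -0.00413; check Q = 1.8080e+05
Then add 0.04934 M of M.
Step 3:
                  M         J         L
  init       0.2134    0.1702     2.884
  Δ        -0.01336  -0.02003   0.02003
  eq         0.2001    0.1501     2.904
  solve Keq expr → x = 0.006678; check Q = 1.8080e+05

Direction: forward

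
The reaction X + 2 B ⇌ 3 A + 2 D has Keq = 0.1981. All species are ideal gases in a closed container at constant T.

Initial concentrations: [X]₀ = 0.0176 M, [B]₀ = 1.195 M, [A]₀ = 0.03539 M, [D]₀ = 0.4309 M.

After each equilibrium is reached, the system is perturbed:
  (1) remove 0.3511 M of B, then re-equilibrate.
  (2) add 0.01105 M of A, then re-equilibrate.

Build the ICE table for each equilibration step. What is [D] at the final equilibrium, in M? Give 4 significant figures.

[D]_eq = 0.4633 M

Q₀ = 3.2745e-04 vs Keq = 0.1981 ⇒ Q<K, forward
Step 1:
                   X          B          A          D
  Initial     0.0176      1.195    0.03539     0.4309
  Change    -0.01707   -0.03415    0.05122    0.03415
  Equil   5.2635e-04      1.161    0.08661      0.465
  solve Keq expr → x = 0.01707; check Q = 0.1981
Then remove 0.3511 M of B.
Step 2:
                   X          B          A          D
  Initial 5.2635e-04     0.8098    0.08661      0.465
  Change  4.9396e-04 9.8792e-04  -0.001482 -9.8792e-04
  Equil      0.00102     0.8107    0.08513     0.4641
  solve Keq expr → x = -4.9396e-04; check Q = 0.1981
Then add 0.01105 M of A.
Step 3:
                   X          B          A          D
  Initial    0.00102     0.8107    0.09618     0.4641
  Change  3.9051e-04 7.8103e-04  -0.001172 -7.8103e-04
  Equil     0.001411     0.8115    0.09501     0.4633
  solve Keq expr → x = -3.9051e-04; check Q = 0.1981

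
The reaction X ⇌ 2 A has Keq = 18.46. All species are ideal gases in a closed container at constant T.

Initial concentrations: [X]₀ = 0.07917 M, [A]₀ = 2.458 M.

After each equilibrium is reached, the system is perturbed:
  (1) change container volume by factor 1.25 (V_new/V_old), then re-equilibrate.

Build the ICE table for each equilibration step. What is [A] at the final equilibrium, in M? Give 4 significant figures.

[A]_eq = 1.758 M

Q₀ = 76.31 vs Keq = 18.46 ⇒ Q>K, reverse
Step 1:
                    X           A
  Initial     0.07917       2.458
  Change       0.1658     -0.3316
  Equil        0.2449       2.126
  solve Keq expr → x = -0.1658; check Q = 18.46
Then change container volume by factor 1.25 (V_new/V_old).
Step 2:
                    X           A
  Initial       0.196       1.701
  Change     -0.02851     0.05701
  Equil        0.1675       1.758
  solve Keq expr → x = 0.02851; check Q = 18.46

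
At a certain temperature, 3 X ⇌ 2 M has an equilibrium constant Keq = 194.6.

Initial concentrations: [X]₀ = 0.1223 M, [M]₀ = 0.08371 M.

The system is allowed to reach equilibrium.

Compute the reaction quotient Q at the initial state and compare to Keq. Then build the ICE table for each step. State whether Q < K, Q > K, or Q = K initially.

Q₀ = 3.831; Q < K (proceeds forward)

Q₀ = 3.831 vs Keq = 194.6 ⇒ Q<K, forward
Step 1:
                  X         M
  I          0.1223   0.08371
  C        -0.07689   0.05126
  E         0.04541     0.135
  solve Keq expr → x = 0.02563; check Q = 194.6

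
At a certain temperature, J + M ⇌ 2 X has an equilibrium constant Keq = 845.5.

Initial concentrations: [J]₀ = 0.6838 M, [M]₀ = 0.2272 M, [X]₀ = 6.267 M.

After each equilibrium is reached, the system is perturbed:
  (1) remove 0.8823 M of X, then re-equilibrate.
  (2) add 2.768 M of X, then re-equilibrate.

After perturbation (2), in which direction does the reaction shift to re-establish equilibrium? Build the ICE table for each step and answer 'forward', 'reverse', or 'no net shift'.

Direction: reverse

Q₀ = 252.8 vs Keq = 845.5 ⇒ Q<K, forward
Step 1:
                   J          M          X
  init        0.6838     0.2272      6.267
  Δ          -0.1351    -0.1351     0.2702
  eq          0.5487    0.09211      6.537
  solve Keq expr → x = 0.1351; check Q = 845.5
Then remove 0.8823 M of X.
Step 2:
                   J          M          X
  init        0.5487    0.09211      5.655
  Δ         -0.01963   -0.01963    0.03927
  eq          0.5291    0.07248      5.694
  solve Keq expr → x = 0.01963; check Q = 845.5
Then add 2.768 M of X.
Step 3:
                   J          M          X
  init        0.5291    0.07248      8.462
  Δ          0.06557    0.06557    -0.1311
  eq          0.5946      0.138      8.331
  solve Keq expr → x = -0.06557; check Q = 845.5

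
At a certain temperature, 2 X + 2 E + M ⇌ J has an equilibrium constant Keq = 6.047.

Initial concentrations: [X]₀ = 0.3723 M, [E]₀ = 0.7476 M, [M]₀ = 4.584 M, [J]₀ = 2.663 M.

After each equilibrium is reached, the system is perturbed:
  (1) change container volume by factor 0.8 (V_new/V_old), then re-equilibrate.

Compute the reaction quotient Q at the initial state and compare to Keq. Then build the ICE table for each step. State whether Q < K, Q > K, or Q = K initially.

Q₀ = 7.499; Q > K (proceeds reverse)

Q₀ = 7.499 vs Keq = 6.047 ⇒ Q>K, reverse
Step 1:
                  X         E         M         J
  Initial    0.3723    0.7476     4.584     2.663
  Change    0.02652   0.02652   0.01326  -0.01326
  Equil      0.3988    0.7741     4.597      2.65
  solve Keq expr → x = -0.01326; check Q = 6.047
Then change container volume by factor 0.8 (V_new/V_old).
Step 2:
                  X         E         M         J
  Initial    0.4985    0.9676     5.747     3.312
  Change    -0.1261   -0.1261  -0.06306   0.06306
  Equil      0.3724    0.8415     5.684     3.375
  solve Keq expr → x = 0.06306; check Q = 6.047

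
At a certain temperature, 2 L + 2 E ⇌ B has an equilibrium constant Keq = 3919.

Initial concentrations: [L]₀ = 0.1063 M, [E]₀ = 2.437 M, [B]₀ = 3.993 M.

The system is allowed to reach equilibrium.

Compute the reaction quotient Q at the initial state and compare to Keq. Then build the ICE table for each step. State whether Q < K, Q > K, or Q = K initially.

Q₀ = 59.5; Q < K (proceeds forward)

Q₀ = 59.5 vs Keq = 3919 ⇒ Q<K, forward
Step 1:
                   L          E          B
  I           0.1063      2.437      3.993
  C         -0.09261   -0.09261     0.0463
  E          0.01369      2.344      4.039
  solve Keq expr → x = 0.0463; check Q = 3919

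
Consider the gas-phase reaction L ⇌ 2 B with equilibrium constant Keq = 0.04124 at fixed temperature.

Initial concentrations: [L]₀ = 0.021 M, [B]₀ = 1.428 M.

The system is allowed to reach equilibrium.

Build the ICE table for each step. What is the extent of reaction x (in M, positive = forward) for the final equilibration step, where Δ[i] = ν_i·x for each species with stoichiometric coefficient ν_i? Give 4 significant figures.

x = -0.632 M

Q₀ = 97.1 vs Keq = 0.04124 ⇒ Q>K, reverse
Step 1:
                    L           B
  I             0.021       1.428
  C             0.632      -1.264
  E             0.653      0.1641
  solve Keq expr → x = -0.632; check Q = 0.04124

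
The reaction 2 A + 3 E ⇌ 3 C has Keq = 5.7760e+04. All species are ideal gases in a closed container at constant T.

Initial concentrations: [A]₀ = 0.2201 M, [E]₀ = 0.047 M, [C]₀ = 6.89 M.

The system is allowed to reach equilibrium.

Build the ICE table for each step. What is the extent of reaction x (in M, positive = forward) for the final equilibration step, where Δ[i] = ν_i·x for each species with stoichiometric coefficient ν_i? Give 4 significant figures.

x = -0.08962 M

Q₀ = 6.5032e+07 vs Keq = 5.7760e+04 ⇒ Q>K, reverse
Step 1:
                   A          E          C
  Initial     0.2201      0.047       6.89
  Change      0.1792     0.2689    -0.2689
  Equil       0.3993     0.3159      6.621
  solve Keq expr → x = -0.08962; check Q = 5.7760e+04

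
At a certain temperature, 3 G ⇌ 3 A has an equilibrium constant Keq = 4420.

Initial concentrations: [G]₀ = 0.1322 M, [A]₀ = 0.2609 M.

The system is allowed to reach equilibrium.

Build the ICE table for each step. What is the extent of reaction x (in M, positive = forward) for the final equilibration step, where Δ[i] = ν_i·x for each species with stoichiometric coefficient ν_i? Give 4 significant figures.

Q₀ = 7.686 vs Keq = 4420 ⇒ Q<K, forward
Step 1:
                    G           A
  init         0.1322      0.2609
  Δ           -0.1096      0.1096
  eq          0.02258      0.3705
  solve Keq expr → x = 0.03654; check Q = 4420

x = 0.03654 M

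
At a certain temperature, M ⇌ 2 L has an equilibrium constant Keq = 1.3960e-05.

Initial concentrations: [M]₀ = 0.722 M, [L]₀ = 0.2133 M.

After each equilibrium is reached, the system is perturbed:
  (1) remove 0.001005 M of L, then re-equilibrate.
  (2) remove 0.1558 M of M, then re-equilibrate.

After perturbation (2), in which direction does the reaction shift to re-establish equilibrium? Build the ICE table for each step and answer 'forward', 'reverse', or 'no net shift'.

Q₀ = 0.06302 vs Keq = 1.3960e-05 ⇒ Q>K, reverse
Step 1:
                    M           L
  init          0.722      0.2133
  Δ             0.105     -0.2099
  eq            0.827    0.003398
  solve Keq expr → x = -0.105; check Q = 1.3960e-05
Then remove 0.001005 M of L.
Step 2:
                    M           L
  init          0.827    0.002393
  Δ       -5.0198e-04    0.001004
  eq           0.8264    0.003397
  solve Keq expr → x = 5.0198e-04; check Q = 1.3960e-05
Then remove 0.1558 M of M.
Step 3:
                    M           L
  init         0.6706    0.003397
  Δ        1.6824e-04 -3.3648e-04
  eq           0.6708     0.00306
  solve Keq expr → x = -1.6824e-04; check Q = 1.3960e-05

Direction: reverse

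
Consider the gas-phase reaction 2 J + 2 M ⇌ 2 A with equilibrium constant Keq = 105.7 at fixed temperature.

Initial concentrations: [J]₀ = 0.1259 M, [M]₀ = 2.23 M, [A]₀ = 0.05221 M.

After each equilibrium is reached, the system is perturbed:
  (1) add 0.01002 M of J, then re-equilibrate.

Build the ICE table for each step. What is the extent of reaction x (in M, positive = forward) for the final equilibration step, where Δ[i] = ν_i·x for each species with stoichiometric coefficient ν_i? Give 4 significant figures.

x = 0.004771 M

Q₀ = 0.03458 vs Keq = 105.7 ⇒ Q<K, forward
Step 1:
                   J          M          A
  init        0.1259       2.23    0.05221
  Δ          -0.1181    -0.1181     0.1181
  eq        0.007842      2.112     0.1703
  solve Keq expr → x = 0.05903; check Q = 105.7
Then add 0.01002 M of J.
Step 2:
                   J          M          A
  init       0.01786      2.112     0.1703
  Δ        -0.009543  -0.009543   0.009543
  eq        0.008319      2.102     0.1798
  solve Keq expr → x = 0.004771; check Q = 105.7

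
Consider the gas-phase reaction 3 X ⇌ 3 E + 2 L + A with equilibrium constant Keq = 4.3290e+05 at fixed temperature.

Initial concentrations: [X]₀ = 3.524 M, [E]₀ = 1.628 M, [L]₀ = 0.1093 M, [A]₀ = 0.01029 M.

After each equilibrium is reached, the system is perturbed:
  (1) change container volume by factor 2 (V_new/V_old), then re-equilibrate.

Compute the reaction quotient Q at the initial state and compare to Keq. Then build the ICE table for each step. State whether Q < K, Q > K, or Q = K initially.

Q₀ = 1.2120e-05; Q < K (proceeds forward)

Q₀ = 1.2120e-05 vs Keq = 4.3290e+05 ⇒ Q<K, forward
Step 1:
                   X          E          L          A
  init         3.524      1.628     0.1093    0.01029
  Δ             -3.4        3.4      2.267      1.133
  eq          0.1238      5.028      2.376      1.144
  solve Keq expr → x = 1.133; check Q = 4.3290e+05
Then change container volume by factor 2 (V_new/V_old).
Step 2:
                   X          E          L          A
  init       0.06189      2.514      1.188     0.5718
  Δ         -0.03004    0.03004    0.02003    0.01001
  eq         0.03185      2.544      1.208     0.5819
  solve Keq expr → x = 0.01001; check Q = 4.3290e+05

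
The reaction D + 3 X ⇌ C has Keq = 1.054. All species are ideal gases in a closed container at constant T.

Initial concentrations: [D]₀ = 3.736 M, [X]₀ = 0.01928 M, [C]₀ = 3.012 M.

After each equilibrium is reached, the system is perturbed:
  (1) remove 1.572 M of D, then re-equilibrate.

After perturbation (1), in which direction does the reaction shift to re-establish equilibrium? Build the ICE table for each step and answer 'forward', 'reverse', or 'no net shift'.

Direction: reverse

Q₀ = 1.1249e+05 vs Keq = 1.054 ⇒ Q>K, reverse
Step 1:
                   D          X          C
  init         3.736    0.01928      3.012
  Δ           0.2815     0.8446    -0.2815
  eq           4.018     0.8639       2.73
  solve Keq expr → x = -0.2815; check Q = 1.054
Then remove 1.572 M of D.
Step 2:
                   D          X          C
  init         2.446     0.8639       2.73
  Δ          0.04766      0.143   -0.04766
  eq           2.493      1.007      2.683
  solve Keq expr → x = -0.04766; check Q = 1.054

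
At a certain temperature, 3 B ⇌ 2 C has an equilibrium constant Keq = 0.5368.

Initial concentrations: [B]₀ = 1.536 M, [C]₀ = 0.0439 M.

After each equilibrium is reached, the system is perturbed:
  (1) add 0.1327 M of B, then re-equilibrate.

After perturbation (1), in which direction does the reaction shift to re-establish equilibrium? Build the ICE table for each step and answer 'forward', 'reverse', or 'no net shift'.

Q₀ = 5.3181e-04 vs Keq = 0.5368 ⇒ Q<K, forward
Step 1:
                    B           C
  Initial       1.536      0.0439
  Change      -0.7298      0.4865
  Equil        0.8062      0.5304
  solve Keq expr → x = 0.2433; check Q = 0.5368
Then add 0.1327 M of B.
Step 2:
                    B           C
  Initial      0.9389      0.5304
  Change     -0.07971     0.05314
  Equil        0.8592      0.5835
  solve Keq expr → x = 0.02657; check Q = 0.5368

Direction: forward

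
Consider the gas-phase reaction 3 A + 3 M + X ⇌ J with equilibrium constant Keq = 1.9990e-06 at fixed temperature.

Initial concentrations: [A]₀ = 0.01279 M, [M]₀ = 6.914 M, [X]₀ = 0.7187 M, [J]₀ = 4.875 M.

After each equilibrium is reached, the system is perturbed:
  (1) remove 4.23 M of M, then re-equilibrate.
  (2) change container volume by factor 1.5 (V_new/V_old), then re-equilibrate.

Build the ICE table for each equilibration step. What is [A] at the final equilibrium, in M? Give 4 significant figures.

[A]_eq = 6.72 M

Q₀ = 9809 vs Keq = 1.9990e-06 ⇒ Q>K, reverse
Step 1:
                    A           M           X           J
  Initial     0.01279       6.914      0.7187       4.875
  Change        6.127       6.127       2.042      -2.042
  Equil          6.14       13.04       2.761       2.833
  solve Keq expr → x = -2.042; check Q = 1.9990e-06
Then remove 4.23 M of M.
Step 2:
                    A           M           X           J
  Initial        6.14       8.811       2.761       2.833
  Change        1.169       1.169      0.3896     -0.3896
  Equil         7.308       9.979       3.151       2.443
  solve Keq expr → x = -0.3896; check Q = 1.9990e-06
Then change container volume by factor 1.5 (V_new/V_old).
Step 3:
                    A           M           X           J
  Initial       4.872       6.653         2.1       1.629
  Change        1.848       1.848      0.6161     -0.6161
  Equil          6.72       8.501       2.716       1.013
  solve Keq expr → x = -0.6161; check Q = 1.9990e-06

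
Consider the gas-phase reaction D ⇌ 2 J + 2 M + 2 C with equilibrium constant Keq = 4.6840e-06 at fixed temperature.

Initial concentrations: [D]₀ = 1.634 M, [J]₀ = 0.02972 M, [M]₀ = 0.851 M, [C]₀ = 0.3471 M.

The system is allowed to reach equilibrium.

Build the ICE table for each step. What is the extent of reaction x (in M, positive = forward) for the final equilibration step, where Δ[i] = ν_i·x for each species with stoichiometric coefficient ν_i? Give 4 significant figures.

Q₀ = 4.7164e-05 vs Keq = 4.6840e-06 ⇒ Q>K, reverse
Step 1:
                   D          J          M          C
  Initial      1.634    0.02972      0.851     0.3471
  Change    0.009766   -0.01953   -0.01953   -0.01953
  Equil        1.644    0.01019     0.8315     0.3276
  solve Keq expr → x = -0.009766; check Q = 4.6840e-06

x = -0.009766 M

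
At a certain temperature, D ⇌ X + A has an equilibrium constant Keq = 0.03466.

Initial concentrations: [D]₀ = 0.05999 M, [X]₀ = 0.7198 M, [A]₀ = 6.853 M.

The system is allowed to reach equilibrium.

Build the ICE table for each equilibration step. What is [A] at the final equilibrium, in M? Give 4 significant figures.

[A]_eq = 6.138 M

Q₀ = 82.23 vs Keq = 0.03466 ⇒ Q>K, reverse
Step 1:
                   D          X          A
  I          0.05999     0.7198      6.853
  C           0.7154    -0.7154    -0.7154
  E           0.7754   0.004379      6.138
  solve Keq expr → x = -0.7154; check Q = 0.03466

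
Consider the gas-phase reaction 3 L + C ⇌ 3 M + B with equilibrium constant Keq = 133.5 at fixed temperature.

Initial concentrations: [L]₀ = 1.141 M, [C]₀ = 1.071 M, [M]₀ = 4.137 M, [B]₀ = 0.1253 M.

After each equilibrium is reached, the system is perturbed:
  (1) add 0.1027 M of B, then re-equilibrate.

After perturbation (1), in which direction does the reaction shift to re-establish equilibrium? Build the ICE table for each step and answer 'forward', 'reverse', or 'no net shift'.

Direction: reverse

Q₀ = 5.576 vs Keq = 133.5 ⇒ Q<K, forward
Step 1:
                  L         C         M         B
  Initial     1.141     1.071     4.137    0.1253
  Change    -0.5128   -0.1709    0.5128    0.1709
  Equil      0.6282    0.9001      4.65    0.2962
  solve Keq expr → x = 0.1709; check Q = 133.5
Then add 0.1027 M of B.
Step 2:
                  L         C         M         B
  Initial    0.6282    0.9001      4.65    0.3989
  Change    0.04595   0.01532  -0.04595  -0.01532
  Equil      0.6741    0.9154     4.604    0.3836
  solve Keq expr → x = -0.01532; check Q = 133.5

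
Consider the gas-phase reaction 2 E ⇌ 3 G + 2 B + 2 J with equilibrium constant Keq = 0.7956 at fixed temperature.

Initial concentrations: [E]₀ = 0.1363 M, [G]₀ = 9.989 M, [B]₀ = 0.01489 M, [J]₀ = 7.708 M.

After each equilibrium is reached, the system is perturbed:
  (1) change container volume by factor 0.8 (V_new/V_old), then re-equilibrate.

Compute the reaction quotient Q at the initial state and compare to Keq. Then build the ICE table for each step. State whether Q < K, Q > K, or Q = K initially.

Q₀ = 706.7; Q > K (proceeds reverse)

Q₀ = 706.7 vs Keq = 0.7956 ⇒ Q>K, reverse
Step 1:
                  E         G         B         J
  init       0.1363     9.989   0.01489     7.708
  Δ         0.01434   -0.0215  -0.01434  -0.01434
  eq         0.1506     9.967 5.5496e-04     7.694
  solve Keq expr → x = -0.007168; check Q = 0.7956
Then change container volume by factor 0.8 (V_new/V_old).
Step 2:
                  E         G         B         J
  init       0.1883     12.46 6.9370e-04     9.617
  Δ       2.9594e-04 -4.4392e-04 -2.9594e-04 -2.9594e-04
  eq         0.1886     12.46 3.9775e-04     9.617
  solve Keq expr → x = -1.4797e-04; check Q = 0.7956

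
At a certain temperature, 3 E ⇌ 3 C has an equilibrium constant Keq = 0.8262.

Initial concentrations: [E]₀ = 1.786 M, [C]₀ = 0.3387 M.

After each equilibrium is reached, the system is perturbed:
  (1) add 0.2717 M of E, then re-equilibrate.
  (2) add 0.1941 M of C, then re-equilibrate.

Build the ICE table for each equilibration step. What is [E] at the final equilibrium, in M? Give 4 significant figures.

Q₀ = 0.00682 vs Keq = 0.8262 ⇒ Q<K, forward
Step 1:
                  E         C
  init        1.786    0.3387
  Δ         -0.6899    0.6899
  eq          1.096     1.029
  solve Keq expr → x = 0.23; check Q = 0.8262
Then add 0.2717 M of E.
Step 2:
                  E         C
  init        1.368     1.029
  Δ         -0.1315    0.1315
  eq          1.236      1.16
  solve Keq expr → x = 0.04384; check Q = 0.8262
Then add 0.1941 M of C.
Step 3:
                  E         C
  init        1.236     1.354
  Δ          0.1001   -0.1001
  eq          1.336     1.254
  solve Keq expr → x = -0.03338; check Q = 0.8262

[E]_eq = 1.336 M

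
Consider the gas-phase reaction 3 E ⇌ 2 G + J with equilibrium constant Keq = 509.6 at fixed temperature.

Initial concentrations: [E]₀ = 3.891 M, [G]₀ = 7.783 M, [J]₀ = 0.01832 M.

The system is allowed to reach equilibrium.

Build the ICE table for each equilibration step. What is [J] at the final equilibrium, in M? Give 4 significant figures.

[J]_eq = 1.115 M

Q₀ = 0.01884 vs Keq = 509.6 ⇒ Q<K, forward
Step 1:
                   E          G          J
  Initial      3.891      7.783    0.01832
  Change      -3.289      2.193      1.096
  Equil       0.6016      9.976      1.115
  solve Keq expr → x = 1.096; check Q = 509.6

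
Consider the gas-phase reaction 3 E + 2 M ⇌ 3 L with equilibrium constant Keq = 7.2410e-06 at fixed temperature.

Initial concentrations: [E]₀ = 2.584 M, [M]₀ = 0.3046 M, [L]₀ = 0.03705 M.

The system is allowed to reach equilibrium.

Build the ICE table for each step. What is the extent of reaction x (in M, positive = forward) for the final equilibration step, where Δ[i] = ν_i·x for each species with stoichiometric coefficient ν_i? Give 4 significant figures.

x = -0.004613 M

Q₀ = 3.1771e-05 vs Keq = 7.2410e-06 ⇒ Q>K, reverse
Step 1:
                   E          M          L
  I            2.584     0.3046    0.03705
  C          0.01384   0.009227   -0.01384
  E            2.598     0.3138    0.02321
  solve Keq expr → x = -0.004613; check Q = 7.2410e-06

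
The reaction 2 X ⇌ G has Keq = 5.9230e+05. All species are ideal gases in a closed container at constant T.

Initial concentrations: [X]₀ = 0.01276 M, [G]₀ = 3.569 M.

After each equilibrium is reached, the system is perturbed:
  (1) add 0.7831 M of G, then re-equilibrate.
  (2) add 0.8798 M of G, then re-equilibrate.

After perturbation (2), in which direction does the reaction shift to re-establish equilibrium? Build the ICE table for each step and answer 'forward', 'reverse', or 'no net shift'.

Q₀ = 2.1920e+04 vs Keq = 5.9230e+05 ⇒ Q<K, forward
Step 1:
                    X           G
  Initial     0.01276       3.569
  Change      -0.0103    0.005152
  Equil      0.002456       3.574
  solve Keq expr → x = 0.005152; check Q = 5.9230e+05
Then add 0.7831 M of G.
Step 2:
                    X           G
  Initial    0.002456       4.357
  Change   2.5575e-04 -1.2788e-04
  Equil      0.002712       4.357
  solve Keq expr → x = -1.2788e-04; check Q = 5.9230e+05
Then add 0.8798 M of G.
Step 3:
                    X           G
  Initial    0.002712       5.237
  Change   2.6121e-04 -1.3061e-04
  Equil      0.002973       5.237
  solve Keq expr → x = -1.3061e-04; check Q = 5.9230e+05

Direction: reverse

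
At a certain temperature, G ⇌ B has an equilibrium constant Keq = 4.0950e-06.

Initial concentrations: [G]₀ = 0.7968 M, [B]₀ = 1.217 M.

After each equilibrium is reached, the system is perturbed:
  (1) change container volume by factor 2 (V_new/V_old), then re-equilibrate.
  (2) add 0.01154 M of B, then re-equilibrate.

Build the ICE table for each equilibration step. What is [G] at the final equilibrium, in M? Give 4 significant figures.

Q₀ = 1.527 vs Keq = 4.0950e-06 ⇒ Q>K, reverse
Step 1:
                    G           B
  init         0.7968       1.217
  Δ             1.217      -1.217
  eq            2.014  8.2465e-06
  solve Keq expr → x = -1.217; check Q = 4.0950e-06
Then change container volume by factor 2 (V_new/V_old).
Step 2:
                    G           B
  init          1.007  4.1232e-06
  Δ                 0           0
  eq            1.007  4.1232e-06
  solve Keq expr → x = 0; check Q = 4.0950e-06
Then add 0.01154 M of B.
Step 3:
                    G           B
  init          1.007     0.01154
  Δ           0.01154    -0.01154
  eq            1.018  4.1705e-06
  solve Keq expr → x = -0.01154; check Q = 4.0950e-06

[G]_eq = 1.018 M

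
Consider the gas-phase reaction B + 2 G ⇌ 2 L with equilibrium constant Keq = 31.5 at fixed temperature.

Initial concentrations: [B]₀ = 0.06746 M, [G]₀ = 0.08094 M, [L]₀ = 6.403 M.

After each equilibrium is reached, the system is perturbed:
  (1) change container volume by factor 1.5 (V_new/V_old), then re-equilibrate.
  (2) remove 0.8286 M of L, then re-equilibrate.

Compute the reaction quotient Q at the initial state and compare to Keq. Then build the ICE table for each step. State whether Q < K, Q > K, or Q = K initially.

Q₀ = 9.2767e+04; Q > K (proceeds reverse)

Q₀ = 9.2767e+04 vs Keq = 31.5 ⇒ Q>K, reverse
Step 1:
                   B          G          L
  I          0.06746    0.08094      6.403
  C           0.5563      1.113     -1.113
  E           0.6237      1.194       5.29
  solve Keq expr → x = -0.5563; check Q = 31.5
Then change container volume by factor 1.5 (V_new/V_old).
Step 2:
                   B          G          L
  I           0.4158     0.7957      3.527
  C          0.04969    0.09939   -0.09939
  E           0.4655     0.8951      3.428
  solve Keq expr → x = -0.04969; check Q = 31.5
Then remove 0.8286 M of L.
Step 3:
                   B          G          L
  I           0.4655     0.8951      2.599
  C         -0.06409    -0.1282     0.1282
  E           0.4014     0.7669      2.727
  solve Keq expr → x = 0.06409; check Q = 31.5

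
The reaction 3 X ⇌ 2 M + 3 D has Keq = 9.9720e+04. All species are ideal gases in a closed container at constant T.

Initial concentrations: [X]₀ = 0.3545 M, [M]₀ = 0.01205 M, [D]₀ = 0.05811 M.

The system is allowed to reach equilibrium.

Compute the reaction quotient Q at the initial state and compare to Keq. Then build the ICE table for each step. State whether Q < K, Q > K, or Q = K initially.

Q₀ = 6.3956e-07; Q < K (proceeds forward)

Q₀ = 6.3956e-07 vs Keq = 9.9720e+04 ⇒ Q<K, forward
Step 1:
                  X         M         D
  I          0.3545   0.01205   0.05811
  C          -0.351     0.234     0.351
  E        0.003465    0.2461    0.4091
  solve Keq expr → x = 0.117; check Q = 9.9720e+04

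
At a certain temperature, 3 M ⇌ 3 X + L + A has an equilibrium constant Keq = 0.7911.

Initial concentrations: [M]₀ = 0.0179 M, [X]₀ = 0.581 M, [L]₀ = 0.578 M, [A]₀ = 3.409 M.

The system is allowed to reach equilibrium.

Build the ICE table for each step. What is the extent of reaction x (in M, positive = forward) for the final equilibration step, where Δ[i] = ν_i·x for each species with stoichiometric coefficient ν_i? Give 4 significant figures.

Q₀ = 6.7379e+04 vs Keq = 0.7911 ⇒ Q>K, reverse
Step 1:
                   M          X          L          A
  I           0.0179      0.581      0.578      3.409
  C           0.3154    -0.3154    -0.1051    -0.1051
  E           0.3333     0.2656     0.4729      3.304
  solve Keq expr → x = -0.1051; check Q = 0.7911

x = -0.1051 M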